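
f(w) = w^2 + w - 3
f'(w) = 2*w + 1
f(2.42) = 5.28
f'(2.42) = 5.84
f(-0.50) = -3.25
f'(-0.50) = 0.00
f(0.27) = -2.66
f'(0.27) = 1.54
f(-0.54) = -3.25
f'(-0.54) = -0.08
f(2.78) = 7.51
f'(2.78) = 6.56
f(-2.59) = 1.12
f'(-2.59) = -4.18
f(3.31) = 11.27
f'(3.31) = 7.62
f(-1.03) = -2.97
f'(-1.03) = -1.06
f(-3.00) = 3.00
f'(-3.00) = -5.00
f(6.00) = 39.00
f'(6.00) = 13.00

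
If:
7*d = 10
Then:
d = 10/7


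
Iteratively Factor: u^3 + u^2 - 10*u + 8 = (u + 4)*(u^2 - 3*u + 2) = (u - 2)*(u + 4)*(u - 1)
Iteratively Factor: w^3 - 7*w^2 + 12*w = (w)*(w^2 - 7*w + 12) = w*(w - 3)*(w - 4)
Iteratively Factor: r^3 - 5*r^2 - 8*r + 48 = (r - 4)*(r^2 - r - 12) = (r - 4)^2*(r + 3)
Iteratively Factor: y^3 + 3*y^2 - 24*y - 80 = (y + 4)*(y^2 - y - 20) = (y + 4)^2*(y - 5)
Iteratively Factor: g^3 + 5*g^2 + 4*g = (g + 4)*(g^2 + g) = (g + 1)*(g + 4)*(g)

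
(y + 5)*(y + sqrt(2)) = y^2 + sqrt(2)*y + 5*y + 5*sqrt(2)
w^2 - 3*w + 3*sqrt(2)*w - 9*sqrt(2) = (w - 3)*(w + 3*sqrt(2))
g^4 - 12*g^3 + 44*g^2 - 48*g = g*(g - 6)*(g - 4)*(g - 2)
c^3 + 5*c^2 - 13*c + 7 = (c - 1)^2*(c + 7)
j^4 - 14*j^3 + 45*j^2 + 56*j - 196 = (j - 7)^2*(j - 2)*(j + 2)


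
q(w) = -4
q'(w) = 0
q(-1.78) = -4.00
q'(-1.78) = 0.00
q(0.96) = -4.00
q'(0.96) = 0.00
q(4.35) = -4.00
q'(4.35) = 0.00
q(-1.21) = -4.00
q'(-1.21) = 0.00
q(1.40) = -4.00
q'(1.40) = 0.00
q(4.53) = -4.00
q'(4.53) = 0.00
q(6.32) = -4.00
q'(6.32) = 0.00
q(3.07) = -4.00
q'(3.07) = 0.00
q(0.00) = -4.00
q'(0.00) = 0.00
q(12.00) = -4.00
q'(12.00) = 0.00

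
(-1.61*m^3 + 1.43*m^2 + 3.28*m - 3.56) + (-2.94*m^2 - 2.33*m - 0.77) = -1.61*m^3 - 1.51*m^2 + 0.95*m - 4.33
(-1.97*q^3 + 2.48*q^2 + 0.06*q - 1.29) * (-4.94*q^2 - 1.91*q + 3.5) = 9.7318*q^5 - 8.4885*q^4 - 11.9282*q^3 + 14.938*q^2 + 2.6739*q - 4.515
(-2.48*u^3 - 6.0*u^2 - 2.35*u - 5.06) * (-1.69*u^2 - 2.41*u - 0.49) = 4.1912*u^5 + 16.1168*u^4 + 19.6467*u^3 + 17.1549*u^2 + 13.3461*u + 2.4794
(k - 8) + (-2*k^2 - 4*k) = -2*k^2 - 3*k - 8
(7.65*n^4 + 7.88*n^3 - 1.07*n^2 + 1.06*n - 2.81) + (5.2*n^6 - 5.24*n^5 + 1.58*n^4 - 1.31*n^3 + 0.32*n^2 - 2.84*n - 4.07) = 5.2*n^6 - 5.24*n^5 + 9.23*n^4 + 6.57*n^3 - 0.75*n^2 - 1.78*n - 6.88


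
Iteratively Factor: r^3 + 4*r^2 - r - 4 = (r - 1)*(r^2 + 5*r + 4) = (r - 1)*(r + 4)*(r + 1)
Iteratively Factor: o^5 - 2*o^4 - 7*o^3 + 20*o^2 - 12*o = (o)*(o^4 - 2*o^3 - 7*o^2 + 20*o - 12) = o*(o + 3)*(o^3 - 5*o^2 + 8*o - 4) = o*(o - 2)*(o + 3)*(o^2 - 3*o + 2) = o*(o - 2)*(o - 1)*(o + 3)*(o - 2)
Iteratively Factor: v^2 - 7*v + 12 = (v - 3)*(v - 4)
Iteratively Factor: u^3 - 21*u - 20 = (u + 4)*(u^2 - 4*u - 5) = (u + 1)*(u + 4)*(u - 5)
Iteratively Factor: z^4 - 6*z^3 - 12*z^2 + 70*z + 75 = (z - 5)*(z^3 - z^2 - 17*z - 15) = (z - 5)*(z + 1)*(z^2 - 2*z - 15) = (z - 5)*(z + 1)*(z + 3)*(z - 5)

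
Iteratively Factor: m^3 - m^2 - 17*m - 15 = (m - 5)*(m^2 + 4*m + 3) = (m - 5)*(m + 1)*(m + 3)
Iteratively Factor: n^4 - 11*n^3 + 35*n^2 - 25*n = (n - 5)*(n^3 - 6*n^2 + 5*n) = (n - 5)^2*(n^2 - n) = (n - 5)^2*(n - 1)*(n)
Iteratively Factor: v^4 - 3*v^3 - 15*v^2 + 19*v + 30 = (v + 1)*(v^3 - 4*v^2 - 11*v + 30) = (v - 5)*(v + 1)*(v^2 + v - 6) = (v - 5)*(v + 1)*(v + 3)*(v - 2)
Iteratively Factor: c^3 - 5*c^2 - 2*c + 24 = (c + 2)*(c^2 - 7*c + 12) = (c - 3)*(c + 2)*(c - 4)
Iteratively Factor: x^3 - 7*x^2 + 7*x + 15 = (x + 1)*(x^2 - 8*x + 15) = (x - 3)*(x + 1)*(x - 5)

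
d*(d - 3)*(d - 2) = d^3 - 5*d^2 + 6*d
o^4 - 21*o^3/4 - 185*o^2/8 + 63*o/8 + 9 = (o - 8)*(o - 3/4)*(o + 1/2)*(o + 3)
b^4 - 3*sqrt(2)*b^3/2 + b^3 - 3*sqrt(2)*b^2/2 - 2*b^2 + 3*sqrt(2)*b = b*(b - 1)*(b + 2)*(b - 3*sqrt(2)/2)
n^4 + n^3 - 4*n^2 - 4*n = n*(n - 2)*(n + 1)*(n + 2)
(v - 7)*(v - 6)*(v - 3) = v^3 - 16*v^2 + 81*v - 126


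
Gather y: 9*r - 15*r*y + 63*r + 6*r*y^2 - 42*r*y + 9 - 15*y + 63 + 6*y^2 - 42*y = 72*r + y^2*(6*r + 6) + y*(-57*r - 57) + 72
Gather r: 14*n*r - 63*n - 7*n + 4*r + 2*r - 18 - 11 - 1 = -70*n + r*(14*n + 6) - 30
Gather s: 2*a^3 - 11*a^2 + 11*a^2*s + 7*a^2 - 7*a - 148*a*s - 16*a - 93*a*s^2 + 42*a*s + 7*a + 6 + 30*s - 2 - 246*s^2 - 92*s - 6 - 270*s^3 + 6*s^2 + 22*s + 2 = 2*a^3 - 4*a^2 - 16*a - 270*s^3 + s^2*(-93*a - 240) + s*(11*a^2 - 106*a - 40)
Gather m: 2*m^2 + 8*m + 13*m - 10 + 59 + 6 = 2*m^2 + 21*m + 55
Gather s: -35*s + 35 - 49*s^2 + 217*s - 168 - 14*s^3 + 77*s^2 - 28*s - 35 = -14*s^3 + 28*s^2 + 154*s - 168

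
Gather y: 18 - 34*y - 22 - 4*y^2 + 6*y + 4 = -4*y^2 - 28*y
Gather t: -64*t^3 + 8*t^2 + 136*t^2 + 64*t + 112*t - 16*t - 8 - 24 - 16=-64*t^3 + 144*t^2 + 160*t - 48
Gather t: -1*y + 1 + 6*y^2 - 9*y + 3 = 6*y^2 - 10*y + 4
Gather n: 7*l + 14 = 7*l + 14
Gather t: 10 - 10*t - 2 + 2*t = 8 - 8*t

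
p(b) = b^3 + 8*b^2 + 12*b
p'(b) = 3*b^2 + 16*b + 12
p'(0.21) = 15.49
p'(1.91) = 53.50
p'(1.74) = 48.92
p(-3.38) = 12.22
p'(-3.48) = -7.35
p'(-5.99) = 23.80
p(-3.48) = 12.98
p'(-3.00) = -9.00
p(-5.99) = 0.24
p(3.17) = 150.29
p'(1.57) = 44.51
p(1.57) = 42.43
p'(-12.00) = 252.00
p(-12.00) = -720.00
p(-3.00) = 9.00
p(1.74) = 50.37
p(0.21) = 2.88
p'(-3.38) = -7.81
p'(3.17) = 92.87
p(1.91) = 59.07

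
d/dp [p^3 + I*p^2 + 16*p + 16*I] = 3*p^2 + 2*I*p + 16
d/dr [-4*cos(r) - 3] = 4*sin(r)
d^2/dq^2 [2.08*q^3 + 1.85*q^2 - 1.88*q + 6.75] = 12.48*q + 3.7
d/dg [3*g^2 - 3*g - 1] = 6*g - 3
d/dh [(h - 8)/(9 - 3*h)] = -5/(3*(h - 3)^2)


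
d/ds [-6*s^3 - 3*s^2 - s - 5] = -18*s^2 - 6*s - 1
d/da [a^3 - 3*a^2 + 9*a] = 3*a^2 - 6*a + 9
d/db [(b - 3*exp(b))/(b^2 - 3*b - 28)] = (-(b - 3*exp(b))*(2*b - 3) + (3*exp(b) - 1)*(-b^2 + 3*b + 28))/(-b^2 + 3*b + 28)^2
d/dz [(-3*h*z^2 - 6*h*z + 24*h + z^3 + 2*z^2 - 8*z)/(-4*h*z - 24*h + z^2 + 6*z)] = (2*(-2*h + z + 3)*(3*h*z^2 + 6*h*z - 24*h - z^3 - 2*z^2 + 8*z) + (4*h*z + 24*h - z^2 - 6*z)*(6*h*z + 6*h - 3*z^2 - 4*z + 8))/(4*h*z + 24*h - z^2 - 6*z)^2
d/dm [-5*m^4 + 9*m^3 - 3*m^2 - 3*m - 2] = -20*m^3 + 27*m^2 - 6*m - 3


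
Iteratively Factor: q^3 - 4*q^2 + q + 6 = (q + 1)*(q^2 - 5*q + 6) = (q - 2)*(q + 1)*(q - 3)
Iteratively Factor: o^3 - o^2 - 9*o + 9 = (o - 1)*(o^2 - 9) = (o - 3)*(o - 1)*(o + 3)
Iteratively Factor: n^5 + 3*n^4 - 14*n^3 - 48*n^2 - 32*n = (n - 4)*(n^4 + 7*n^3 + 14*n^2 + 8*n) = (n - 4)*(n + 2)*(n^3 + 5*n^2 + 4*n) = (n - 4)*(n + 2)*(n + 4)*(n^2 + n) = n*(n - 4)*(n + 2)*(n + 4)*(n + 1)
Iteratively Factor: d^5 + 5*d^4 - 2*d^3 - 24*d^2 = (d - 2)*(d^4 + 7*d^3 + 12*d^2) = (d - 2)*(d + 4)*(d^3 + 3*d^2) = (d - 2)*(d + 3)*(d + 4)*(d^2) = d*(d - 2)*(d + 3)*(d + 4)*(d)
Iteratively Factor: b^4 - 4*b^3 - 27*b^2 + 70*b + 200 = (b - 5)*(b^3 + b^2 - 22*b - 40) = (b - 5)*(b + 4)*(b^2 - 3*b - 10) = (b - 5)*(b + 2)*(b + 4)*(b - 5)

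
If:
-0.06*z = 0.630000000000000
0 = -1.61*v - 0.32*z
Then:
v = 2.09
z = -10.50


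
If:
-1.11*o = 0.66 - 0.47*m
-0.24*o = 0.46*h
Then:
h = -0.521739130434783*o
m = 2.36170212765957*o + 1.40425531914894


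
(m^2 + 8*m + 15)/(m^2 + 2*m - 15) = (m + 3)/(m - 3)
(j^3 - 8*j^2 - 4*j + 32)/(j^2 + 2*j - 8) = (j^2 - 6*j - 16)/(j + 4)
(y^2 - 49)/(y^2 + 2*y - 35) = (y - 7)/(y - 5)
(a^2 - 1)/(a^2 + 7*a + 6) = (a - 1)/(a + 6)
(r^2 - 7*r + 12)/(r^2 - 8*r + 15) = (r - 4)/(r - 5)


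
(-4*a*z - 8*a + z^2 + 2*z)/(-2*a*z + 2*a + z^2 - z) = (4*a*z + 8*a - z^2 - 2*z)/(2*a*z - 2*a - z^2 + z)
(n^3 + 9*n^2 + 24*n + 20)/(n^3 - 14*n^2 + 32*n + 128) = (n^2 + 7*n + 10)/(n^2 - 16*n + 64)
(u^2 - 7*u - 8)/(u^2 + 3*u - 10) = (u^2 - 7*u - 8)/(u^2 + 3*u - 10)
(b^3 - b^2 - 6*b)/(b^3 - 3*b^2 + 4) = b*(b^2 - b - 6)/(b^3 - 3*b^2 + 4)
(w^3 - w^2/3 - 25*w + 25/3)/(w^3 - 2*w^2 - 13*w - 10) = (3*w^2 + 14*w - 5)/(3*(w^2 + 3*w + 2))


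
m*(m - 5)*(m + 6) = m^3 + m^2 - 30*m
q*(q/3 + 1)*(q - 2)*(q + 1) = q^4/3 + 2*q^3/3 - 5*q^2/3 - 2*q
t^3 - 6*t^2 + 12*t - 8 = (t - 2)^3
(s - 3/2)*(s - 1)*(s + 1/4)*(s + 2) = s^4 - s^3/4 - 29*s^2/8 + 17*s/8 + 3/4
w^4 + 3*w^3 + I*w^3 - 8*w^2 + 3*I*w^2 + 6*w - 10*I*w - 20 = (w - 2)*(w + 5)*(w - I)*(w + 2*I)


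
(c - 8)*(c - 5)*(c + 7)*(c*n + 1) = c^4*n - 6*c^3*n + c^3 - 51*c^2*n - 6*c^2 + 280*c*n - 51*c + 280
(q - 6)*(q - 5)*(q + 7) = q^3 - 4*q^2 - 47*q + 210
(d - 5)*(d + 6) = d^2 + d - 30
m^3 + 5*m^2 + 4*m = m*(m + 1)*(m + 4)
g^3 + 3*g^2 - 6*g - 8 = (g - 2)*(g + 1)*(g + 4)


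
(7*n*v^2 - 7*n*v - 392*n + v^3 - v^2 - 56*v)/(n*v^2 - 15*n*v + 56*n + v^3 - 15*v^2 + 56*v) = (7*n*v + 49*n + v^2 + 7*v)/(n*v - 7*n + v^2 - 7*v)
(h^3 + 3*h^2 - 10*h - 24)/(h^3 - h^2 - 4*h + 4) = (h^2 + h - 12)/(h^2 - 3*h + 2)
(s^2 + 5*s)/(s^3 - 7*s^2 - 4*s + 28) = s*(s + 5)/(s^3 - 7*s^2 - 4*s + 28)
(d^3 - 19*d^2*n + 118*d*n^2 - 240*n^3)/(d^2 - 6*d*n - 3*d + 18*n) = (d^2 - 13*d*n + 40*n^2)/(d - 3)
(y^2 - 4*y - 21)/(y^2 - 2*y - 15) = (y - 7)/(y - 5)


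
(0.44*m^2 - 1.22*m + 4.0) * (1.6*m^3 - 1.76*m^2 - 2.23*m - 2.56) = 0.704*m^5 - 2.7264*m^4 + 7.566*m^3 - 5.4458*m^2 - 5.7968*m - 10.24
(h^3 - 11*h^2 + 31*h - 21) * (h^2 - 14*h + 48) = h^5 - 25*h^4 + 233*h^3 - 983*h^2 + 1782*h - 1008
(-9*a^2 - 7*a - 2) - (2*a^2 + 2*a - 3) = -11*a^2 - 9*a + 1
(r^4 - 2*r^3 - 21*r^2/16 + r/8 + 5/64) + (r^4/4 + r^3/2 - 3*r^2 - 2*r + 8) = 5*r^4/4 - 3*r^3/2 - 69*r^2/16 - 15*r/8 + 517/64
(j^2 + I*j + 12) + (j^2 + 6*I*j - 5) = 2*j^2 + 7*I*j + 7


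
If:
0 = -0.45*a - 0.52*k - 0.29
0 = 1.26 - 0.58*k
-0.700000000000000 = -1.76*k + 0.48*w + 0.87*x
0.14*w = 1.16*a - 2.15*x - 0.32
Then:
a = -3.15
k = 2.17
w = 11.18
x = -2.58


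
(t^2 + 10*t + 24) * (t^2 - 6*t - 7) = t^4 + 4*t^3 - 43*t^2 - 214*t - 168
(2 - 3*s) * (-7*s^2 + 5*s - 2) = 21*s^3 - 29*s^2 + 16*s - 4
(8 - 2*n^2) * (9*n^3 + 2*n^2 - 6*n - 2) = -18*n^5 - 4*n^4 + 84*n^3 + 20*n^2 - 48*n - 16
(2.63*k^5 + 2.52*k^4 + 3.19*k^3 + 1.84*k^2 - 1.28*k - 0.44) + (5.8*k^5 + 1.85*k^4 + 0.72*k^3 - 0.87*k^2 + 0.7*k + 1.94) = 8.43*k^5 + 4.37*k^4 + 3.91*k^3 + 0.97*k^2 - 0.58*k + 1.5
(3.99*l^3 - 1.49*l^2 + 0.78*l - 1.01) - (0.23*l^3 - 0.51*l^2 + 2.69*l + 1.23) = 3.76*l^3 - 0.98*l^2 - 1.91*l - 2.24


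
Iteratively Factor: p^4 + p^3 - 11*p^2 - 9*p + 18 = (p - 1)*(p^3 + 2*p^2 - 9*p - 18) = (p - 3)*(p - 1)*(p^2 + 5*p + 6) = (p - 3)*(p - 1)*(p + 2)*(p + 3)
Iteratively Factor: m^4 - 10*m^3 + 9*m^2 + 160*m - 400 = (m - 5)*(m^3 - 5*m^2 - 16*m + 80) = (m - 5)*(m - 4)*(m^2 - m - 20) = (m - 5)^2*(m - 4)*(m + 4)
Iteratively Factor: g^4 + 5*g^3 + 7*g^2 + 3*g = (g + 1)*(g^3 + 4*g^2 + 3*g) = (g + 1)^2*(g^2 + 3*g) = g*(g + 1)^2*(g + 3)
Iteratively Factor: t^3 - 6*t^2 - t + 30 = (t + 2)*(t^2 - 8*t + 15) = (t - 5)*(t + 2)*(t - 3)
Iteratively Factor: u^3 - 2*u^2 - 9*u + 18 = (u - 3)*(u^2 + u - 6) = (u - 3)*(u - 2)*(u + 3)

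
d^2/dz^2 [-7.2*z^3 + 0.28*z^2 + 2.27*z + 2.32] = 0.56 - 43.2*z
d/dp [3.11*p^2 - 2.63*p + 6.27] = 6.22*p - 2.63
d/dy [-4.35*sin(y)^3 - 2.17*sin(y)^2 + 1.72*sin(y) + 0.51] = (-13.05*sin(y)^2 - 4.34*sin(y) + 1.72)*cos(y)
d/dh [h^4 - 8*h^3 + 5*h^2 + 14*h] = 4*h^3 - 24*h^2 + 10*h + 14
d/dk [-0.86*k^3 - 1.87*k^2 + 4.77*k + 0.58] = -2.58*k^2 - 3.74*k + 4.77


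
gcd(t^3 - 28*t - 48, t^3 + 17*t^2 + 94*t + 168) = t + 4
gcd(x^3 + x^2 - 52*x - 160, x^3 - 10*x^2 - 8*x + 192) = x^2 - 4*x - 32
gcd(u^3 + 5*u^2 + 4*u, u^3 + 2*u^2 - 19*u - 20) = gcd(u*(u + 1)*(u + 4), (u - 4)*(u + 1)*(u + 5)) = u + 1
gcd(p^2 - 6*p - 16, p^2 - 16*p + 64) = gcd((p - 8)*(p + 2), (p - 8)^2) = p - 8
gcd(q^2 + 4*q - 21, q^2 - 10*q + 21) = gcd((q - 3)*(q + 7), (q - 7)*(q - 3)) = q - 3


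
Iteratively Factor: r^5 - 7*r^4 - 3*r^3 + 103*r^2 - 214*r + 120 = (r + 4)*(r^4 - 11*r^3 + 41*r^2 - 61*r + 30) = (r - 3)*(r + 4)*(r^3 - 8*r^2 + 17*r - 10) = (r - 3)*(r - 1)*(r + 4)*(r^2 - 7*r + 10) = (r - 5)*(r - 3)*(r - 1)*(r + 4)*(r - 2)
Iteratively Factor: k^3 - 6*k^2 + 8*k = (k)*(k^2 - 6*k + 8) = k*(k - 4)*(k - 2)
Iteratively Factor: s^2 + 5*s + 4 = (s + 4)*(s + 1)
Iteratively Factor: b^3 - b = (b)*(b^2 - 1) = b*(b + 1)*(b - 1)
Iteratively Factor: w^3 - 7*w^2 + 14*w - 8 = (w - 2)*(w^2 - 5*w + 4) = (w - 4)*(w - 2)*(w - 1)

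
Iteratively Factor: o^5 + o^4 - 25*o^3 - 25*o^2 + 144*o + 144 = (o - 4)*(o^4 + 5*o^3 - 5*o^2 - 45*o - 36) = (o - 4)*(o - 3)*(o^3 + 8*o^2 + 19*o + 12) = (o - 4)*(o - 3)*(o + 4)*(o^2 + 4*o + 3) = (o - 4)*(o - 3)*(o + 1)*(o + 4)*(o + 3)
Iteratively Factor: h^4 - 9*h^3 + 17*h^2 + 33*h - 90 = (h - 3)*(h^3 - 6*h^2 - h + 30) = (h - 3)^2*(h^2 - 3*h - 10) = (h - 5)*(h - 3)^2*(h + 2)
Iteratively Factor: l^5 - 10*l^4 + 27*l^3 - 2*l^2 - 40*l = (l + 1)*(l^4 - 11*l^3 + 38*l^2 - 40*l) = l*(l + 1)*(l^3 - 11*l^2 + 38*l - 40) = l*(l - 2)*(l + 1)*(l^2 - 9*l + 20) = l*(l - 4)*(l - 2)*(l + 1)*(l - 5)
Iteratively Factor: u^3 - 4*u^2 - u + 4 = (u - 1)*(u^2 - 3*u - 4) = (u - 1)*(u + 1)*(u - 4)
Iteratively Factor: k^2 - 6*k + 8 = (k - 2)*(k - 4)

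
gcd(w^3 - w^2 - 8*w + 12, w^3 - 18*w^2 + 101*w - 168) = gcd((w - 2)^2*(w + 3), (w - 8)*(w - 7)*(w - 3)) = 1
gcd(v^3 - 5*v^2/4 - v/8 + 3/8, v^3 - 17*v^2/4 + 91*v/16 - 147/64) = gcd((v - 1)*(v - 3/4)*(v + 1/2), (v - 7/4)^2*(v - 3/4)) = v - 3/4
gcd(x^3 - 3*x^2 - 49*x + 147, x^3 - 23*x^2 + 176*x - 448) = x - 7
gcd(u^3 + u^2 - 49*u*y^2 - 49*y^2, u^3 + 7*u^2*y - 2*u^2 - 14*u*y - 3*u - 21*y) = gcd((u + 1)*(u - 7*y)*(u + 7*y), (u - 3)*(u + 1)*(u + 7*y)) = u^2 + 7*u*y + u + 7*y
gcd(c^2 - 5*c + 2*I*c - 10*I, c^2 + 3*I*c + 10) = 1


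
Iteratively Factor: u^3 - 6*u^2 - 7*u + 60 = (u + 3)*(u^2 - 9*u + 20) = (u - 5)*(u + 3)*(u - 4)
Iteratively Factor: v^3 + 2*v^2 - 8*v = (v)*(v^2 + 2*v - 8) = v*(v - 2)*(v + 4)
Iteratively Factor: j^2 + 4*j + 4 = (j + 2)*(j + 2)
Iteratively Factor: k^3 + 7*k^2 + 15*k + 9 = (k + 1)*(k^2 + 6*k + 9) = (k + 1)*(k + 3)*(k + 3)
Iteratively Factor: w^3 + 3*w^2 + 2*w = (w)*(w^2 + 3*w + 2) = w*(w + 1)*(w + 2)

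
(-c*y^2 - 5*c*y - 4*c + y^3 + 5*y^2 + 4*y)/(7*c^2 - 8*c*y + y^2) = (y^2 + 5*y + 4)/(-7*c + y)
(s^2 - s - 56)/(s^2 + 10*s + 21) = (s - 8)/(s + 3)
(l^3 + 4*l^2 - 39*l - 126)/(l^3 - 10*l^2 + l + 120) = (l^2 + l - 42)/(l^2 - 13*l + 40)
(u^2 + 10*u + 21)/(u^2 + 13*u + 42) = (u + 3)/(u + 6)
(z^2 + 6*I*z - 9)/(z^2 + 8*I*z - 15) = (z + 3*I)/(z + 5*I)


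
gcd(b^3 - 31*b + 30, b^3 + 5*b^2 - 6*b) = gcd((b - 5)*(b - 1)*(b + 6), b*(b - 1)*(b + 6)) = b^2 + 5*b - 6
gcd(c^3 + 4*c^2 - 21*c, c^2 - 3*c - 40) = 1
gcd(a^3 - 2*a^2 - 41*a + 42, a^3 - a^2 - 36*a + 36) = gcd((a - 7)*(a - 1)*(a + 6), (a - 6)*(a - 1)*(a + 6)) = a^2 + 5*a - 6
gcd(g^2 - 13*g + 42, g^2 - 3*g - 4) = 1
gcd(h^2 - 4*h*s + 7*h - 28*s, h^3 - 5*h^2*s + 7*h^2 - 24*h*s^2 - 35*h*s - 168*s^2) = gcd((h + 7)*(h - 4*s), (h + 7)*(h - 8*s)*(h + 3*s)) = h + 7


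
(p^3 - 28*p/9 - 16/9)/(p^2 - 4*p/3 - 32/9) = (3*p^2 - 4*p - 4)/(3*p - 8)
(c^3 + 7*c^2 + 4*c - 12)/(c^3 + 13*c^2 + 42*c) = (c^2 + c - 2)/(c*(c + 7))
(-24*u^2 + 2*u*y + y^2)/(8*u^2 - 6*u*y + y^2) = (6*u + y)/(-2*u + y)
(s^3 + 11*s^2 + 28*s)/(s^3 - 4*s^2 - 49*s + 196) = s*(s + 4)/(s^2 - 11*s + 28)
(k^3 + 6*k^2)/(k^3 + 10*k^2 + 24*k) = k/(k + 4)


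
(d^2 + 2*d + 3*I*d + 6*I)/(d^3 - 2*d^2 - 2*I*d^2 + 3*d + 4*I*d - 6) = (d^2 + d*(2 + 3*I) + 6*I)/(d^3 - 2*d^2*(1 + I) + d*(3 + 4*I) - 6)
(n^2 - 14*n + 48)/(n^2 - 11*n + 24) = (n - 6)/(n - 3)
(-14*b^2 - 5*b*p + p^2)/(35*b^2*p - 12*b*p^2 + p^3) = (2*b + p)/(p*(-5*b + p))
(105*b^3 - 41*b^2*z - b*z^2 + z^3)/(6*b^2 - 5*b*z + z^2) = (-35*b^2 + 2*b*z + z^2)/(-2*b + z)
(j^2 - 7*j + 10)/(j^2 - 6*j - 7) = (-j^2 + 7*j - 10)/(-j^2 + 6*j + 7)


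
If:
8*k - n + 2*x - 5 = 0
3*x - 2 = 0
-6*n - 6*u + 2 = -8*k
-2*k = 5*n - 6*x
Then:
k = 67/126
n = 37/63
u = 86/189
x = 2/3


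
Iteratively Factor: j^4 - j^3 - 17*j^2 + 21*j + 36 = (j - 3)*(j^3 + 2*j^2 - 11*j - 12) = (j - 3)*(j + 4)*(j^2 - 2*j - 3) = (j - 3)*(j + 1)*(j + 4)*(j - 3)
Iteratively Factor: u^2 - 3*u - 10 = (u + 2)*(u - 5)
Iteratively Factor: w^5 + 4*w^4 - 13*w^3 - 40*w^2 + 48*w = (w - 3)*(w^4 + 7*w^3 + 8*w^2 - 16*w) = (w - 3)*(w + 4)*(w^3 + 3*w^2 - 4*w) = (w - 3)*(w + 4)^2*(w^2 - w) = w*(w - 3)*(w + 4)^2*(w - 1)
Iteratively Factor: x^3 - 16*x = (x - 4)*(x^2 + 4*x) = x*(x - 4)*(x + 4)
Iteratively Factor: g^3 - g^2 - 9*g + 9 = (g - 3)*(g^2 + 2*g - 3) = (g - 3)*(g + 3)*(g - 1)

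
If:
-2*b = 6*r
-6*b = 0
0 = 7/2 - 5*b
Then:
No Solution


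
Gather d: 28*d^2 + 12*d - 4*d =28*d^2 + 8*d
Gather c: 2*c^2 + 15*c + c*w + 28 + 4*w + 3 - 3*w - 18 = 2*c^2 + c*(w + 15) + w + 13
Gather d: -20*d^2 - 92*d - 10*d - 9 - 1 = -20*d^2 - 102*d - 10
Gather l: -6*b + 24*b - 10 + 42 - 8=18*b + 24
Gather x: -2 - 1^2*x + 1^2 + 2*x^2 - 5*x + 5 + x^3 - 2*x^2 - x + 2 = x^3 - 7*x + 6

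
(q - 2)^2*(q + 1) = q^3 - 3*q^2 + 4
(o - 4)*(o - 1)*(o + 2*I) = o^3 - 5*o^2 + 2*I*o^2 + 4*o - 10*I*o + 8*I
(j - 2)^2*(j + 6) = j^3 + 2*j^2 - 20*j + 24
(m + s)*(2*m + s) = 2*m^2 + 3*m*s + s^2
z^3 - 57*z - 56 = (z - 8)*(z + 1)*(z + 7)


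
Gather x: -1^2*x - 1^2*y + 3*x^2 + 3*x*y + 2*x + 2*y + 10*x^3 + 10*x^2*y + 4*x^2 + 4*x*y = 10*x^3 + x^2*(10*y + 7) + x*(7*y + 1) + y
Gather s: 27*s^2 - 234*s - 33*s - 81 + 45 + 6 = 27*s^2 - 267*s - 30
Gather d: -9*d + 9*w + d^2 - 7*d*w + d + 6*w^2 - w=d^2 + d*(-7*w - 8) + 6*w^2 + 8*w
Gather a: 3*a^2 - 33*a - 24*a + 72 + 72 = 3*a^2 - 57*a + 144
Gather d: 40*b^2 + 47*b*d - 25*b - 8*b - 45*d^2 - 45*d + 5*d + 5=40*b^2 - 33*b - 45*d^2 + d*(47*b - 40) + 5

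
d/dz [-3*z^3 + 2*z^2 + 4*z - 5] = -9*z^2 + 4*z + 4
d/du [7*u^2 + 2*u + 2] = 14*u + 2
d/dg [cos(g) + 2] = -sin(g)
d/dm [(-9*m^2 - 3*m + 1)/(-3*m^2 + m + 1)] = 2*(-9*m^2 - 6*m - 2)/(9*m^4 - 6*m^3 - 5*m^2 + 2*m + 1)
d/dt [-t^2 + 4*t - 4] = 4 - 2*t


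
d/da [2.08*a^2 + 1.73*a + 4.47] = 4.16*a + 1.73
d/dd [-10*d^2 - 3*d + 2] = -20*d - 3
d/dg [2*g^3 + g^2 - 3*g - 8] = 6*g^2 + 2*g - 3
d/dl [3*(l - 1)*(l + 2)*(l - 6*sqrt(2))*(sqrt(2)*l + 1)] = 12*sqrt(2)*l^3 - 99*l^2 + 9*sqrt(2)*l^2 - 48*sqrt(2)*l - 66*l - 18*sqrt(2) + 66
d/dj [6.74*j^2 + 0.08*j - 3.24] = 13.48*j + 0.08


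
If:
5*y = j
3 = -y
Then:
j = -15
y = -3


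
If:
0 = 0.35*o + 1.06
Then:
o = -3.03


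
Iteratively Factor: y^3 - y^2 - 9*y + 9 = (y + 3)*(y^2 - 4*y + 3) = (y - 3)*(y + 3)*(y - 1)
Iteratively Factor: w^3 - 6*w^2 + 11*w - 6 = (w - 3)*(w^2 - 3*w + 2) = (w - 3)*(w - 2)*(w - 1)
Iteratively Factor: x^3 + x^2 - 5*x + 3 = (x + 3)*(x^2 - 2*x + 1) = (x - 1)*(x + 3)*(x - 1)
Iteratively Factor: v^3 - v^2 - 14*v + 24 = (v - 3)*(v^2 + 2*v - 8) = (v - 3)*(v - 2)*(v + 4)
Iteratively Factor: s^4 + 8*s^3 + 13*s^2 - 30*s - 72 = (s + 3)*(s^3 + 5*s^2 - 2*s - 24) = (s + 3)^2*(s^2 + 2*s - 8) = (s + 3)^2*(s + 4)*(s - 2)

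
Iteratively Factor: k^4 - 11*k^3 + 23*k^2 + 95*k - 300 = (k - 5)*(k^3 - 6*k^2 - 7*k + 60) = (k - 5)*(k + 3)*(k^2 - 9*k + 20) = (k - 5)*(k - 4)*(k + 3)*(k - 5)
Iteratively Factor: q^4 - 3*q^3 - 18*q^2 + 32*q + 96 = (q - 4)*(q^3 + q^2 - 14*q - 24) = (q - 4)*(q + 3)*(q^2 - 2*q - 8) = (q - 4)^2*(q + 3)*(q + 2)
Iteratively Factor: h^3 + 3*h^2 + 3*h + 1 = (h + 1)*(h^2 + 2*h + 1) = (h + 1)^2*(h + 1)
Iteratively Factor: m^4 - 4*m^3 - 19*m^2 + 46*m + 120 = (m + 2)*(m^3 - 6*m^2 - 7*m + 60) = (m + 2)*(m + 3)*(m^2 - 9*m + 20) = (m - 4)*(m + 2)*(m + 3)*(m - 5)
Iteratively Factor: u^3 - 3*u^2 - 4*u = (u + 1)*(u^2 - 4*u) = u*(u + 1)*(u - 4)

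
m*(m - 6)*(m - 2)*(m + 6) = m^4 - 2*m^3 - 36*m^2 + 72*m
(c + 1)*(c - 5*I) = c^2 + c - 5*I*c - 5*I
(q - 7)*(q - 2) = q^2 - 9*q + 14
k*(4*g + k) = 4*g*k + k^2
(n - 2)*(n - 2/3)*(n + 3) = n^3 + n^2/3 - 20*n/3 + 4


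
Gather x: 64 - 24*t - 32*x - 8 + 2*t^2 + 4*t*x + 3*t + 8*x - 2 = 2*t^2 - 21*t + x*(4*t - 24) + 54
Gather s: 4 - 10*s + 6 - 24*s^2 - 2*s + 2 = -24*s^2 - 12*s + 12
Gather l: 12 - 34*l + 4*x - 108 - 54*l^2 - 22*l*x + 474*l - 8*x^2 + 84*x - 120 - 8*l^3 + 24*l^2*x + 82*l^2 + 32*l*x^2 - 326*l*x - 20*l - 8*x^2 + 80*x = -8*l^3 + l^2*(24*x + 28) + l*(32*x^2 - 348*x + 420) - 16*x^2 + 168*x - 216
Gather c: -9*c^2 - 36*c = -9*c^2 - 36*c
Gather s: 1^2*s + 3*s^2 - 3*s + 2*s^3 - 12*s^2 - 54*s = 2*s^3 - 9*s^2 - 56*s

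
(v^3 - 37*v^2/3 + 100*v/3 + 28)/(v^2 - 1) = (3*v^3 - 37*v^2 + 100*v + 84)/(3*(v^2 - 1))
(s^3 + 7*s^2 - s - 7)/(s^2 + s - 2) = (s^2 + 8*s + 7)/(s + 2)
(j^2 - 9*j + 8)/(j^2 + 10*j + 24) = (j^2 - 9*j + 8)/(j^2 + 10*j + 24)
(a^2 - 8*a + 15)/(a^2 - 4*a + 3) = (a - 5)/(a - 1)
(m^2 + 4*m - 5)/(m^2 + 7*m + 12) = (m^2 + 4*m - 5)/(m^2 + 7*m + 12)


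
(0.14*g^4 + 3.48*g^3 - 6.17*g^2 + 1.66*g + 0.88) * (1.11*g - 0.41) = 0.1554*g^5 + 3.8054*g^4 - 8.2755*g^3 + 4.3723*g^2 + 0.2962*g - 0.3608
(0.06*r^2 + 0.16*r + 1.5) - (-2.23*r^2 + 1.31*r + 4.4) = 2.29*r^2 - 1.15*r - 2.9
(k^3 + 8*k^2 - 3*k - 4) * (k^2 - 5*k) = k^5 + 3*k^4 - 43*k^3 + 11*k^2 + 20*k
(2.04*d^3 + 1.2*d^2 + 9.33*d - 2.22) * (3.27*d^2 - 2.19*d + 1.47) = 6.6708*d^5 - 0.5436*d^4 + 30.8799*d^3 - 25.9281*d^2 + 18.5769*d - 3.2634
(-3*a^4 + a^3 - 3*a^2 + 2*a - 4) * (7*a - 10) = -21*a^5 + 37*a^4 - 31*a^3 + 44*a^2 - 48*a + 40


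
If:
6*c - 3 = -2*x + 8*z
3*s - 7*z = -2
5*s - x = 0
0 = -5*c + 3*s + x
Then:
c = 148/283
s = 185/566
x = 925/566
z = 241/566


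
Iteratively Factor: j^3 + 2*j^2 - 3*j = (j)*(j^2 + 2*j - 3) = j*(j - 1)*(j + 3)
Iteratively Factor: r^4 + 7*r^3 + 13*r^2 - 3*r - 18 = (r + 3)*(r^3 + 4*r^2 + r - 6) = (r + 2)*(r + 3)*(r^2 + 2*r - 3) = (r - 1)*(r + 2)*(r + 3)*(r + 3)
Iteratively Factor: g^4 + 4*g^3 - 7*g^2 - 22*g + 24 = (g - 2)*(g^3 + 6*g^2 + 5*g - 12) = (g - 2)*(g + 3)*(g^2 + 3*g - 4) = (g - 2)*(g + 3)*(g + 4)*(g - 1)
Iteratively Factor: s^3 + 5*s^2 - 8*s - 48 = (s - 3)*(s^2 + 8*s + 16) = (s - 3)*(s + 4)*(s + 4)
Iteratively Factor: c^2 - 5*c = (c)*(c - 5)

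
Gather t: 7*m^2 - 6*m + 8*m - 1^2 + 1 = 7*m^2 + 2*m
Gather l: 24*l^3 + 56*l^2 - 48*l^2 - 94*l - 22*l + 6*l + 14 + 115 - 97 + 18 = 24*l^3 + 8*l^2 - 110*l + 50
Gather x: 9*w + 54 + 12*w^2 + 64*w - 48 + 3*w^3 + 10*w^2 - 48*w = 3*w^3 + 22*w^2 + 25*w + 6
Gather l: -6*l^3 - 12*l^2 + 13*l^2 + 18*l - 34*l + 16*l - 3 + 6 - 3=-6*l^3 + l^2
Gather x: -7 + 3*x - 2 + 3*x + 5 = 6*x - 4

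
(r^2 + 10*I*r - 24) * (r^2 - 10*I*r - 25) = r^4 + 51*r^2 - 10*I*r + 600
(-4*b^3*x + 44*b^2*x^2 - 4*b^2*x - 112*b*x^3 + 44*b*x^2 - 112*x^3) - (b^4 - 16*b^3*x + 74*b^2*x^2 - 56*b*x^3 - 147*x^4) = -b^4 + 12*b^3*x - 30*b^2*x^2 - 4*b^2*x - 56*b*x^3 + 44*b*x^2 + 147*x^4 - 112*x^3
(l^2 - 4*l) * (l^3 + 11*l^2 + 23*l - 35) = l^5 + 7*l^4 - 21*l^3 - 127*l^2 + 140*l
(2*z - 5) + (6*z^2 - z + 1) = 6*z^2 + z - 4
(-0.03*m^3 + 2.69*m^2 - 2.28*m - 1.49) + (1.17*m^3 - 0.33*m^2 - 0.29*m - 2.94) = 1.14*m^3 + 2.36*m^2 - 2.57*m - 4.43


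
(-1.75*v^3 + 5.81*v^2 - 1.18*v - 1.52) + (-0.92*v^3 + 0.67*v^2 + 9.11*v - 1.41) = -2.67*v^3 + 6.48*v^2 + 7.93*v - 2.93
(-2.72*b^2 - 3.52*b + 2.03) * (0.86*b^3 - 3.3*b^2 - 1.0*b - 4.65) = -2.3392*b^5 + 5.9488*b^4 + 16.0818*b^3 + 9.469*b^2 + 14.338*b - 9.4395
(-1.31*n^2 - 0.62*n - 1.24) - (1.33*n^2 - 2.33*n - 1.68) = -2.64*n^2 + 1.71*n + 0.44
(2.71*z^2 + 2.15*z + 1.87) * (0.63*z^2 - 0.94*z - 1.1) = 1.7073*z^4 - 1.1929*z^3 - 3.8239*z^2 - 4.1228*z - 2.057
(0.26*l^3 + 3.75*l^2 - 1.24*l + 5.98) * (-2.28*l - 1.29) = -0.5928*l^4 - 8.8854*l^3 - 2.0103*l^2 - 12.0348*l - 7.7142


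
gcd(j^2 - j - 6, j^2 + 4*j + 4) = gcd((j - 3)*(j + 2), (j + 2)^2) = j + 2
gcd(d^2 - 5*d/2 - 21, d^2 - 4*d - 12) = d - 6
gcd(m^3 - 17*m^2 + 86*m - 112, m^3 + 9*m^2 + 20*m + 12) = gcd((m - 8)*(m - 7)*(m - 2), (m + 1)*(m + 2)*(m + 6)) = 1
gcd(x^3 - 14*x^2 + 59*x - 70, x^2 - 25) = x - 5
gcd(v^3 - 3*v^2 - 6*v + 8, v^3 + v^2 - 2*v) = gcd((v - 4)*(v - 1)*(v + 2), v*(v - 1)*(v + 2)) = v^2 + v - 2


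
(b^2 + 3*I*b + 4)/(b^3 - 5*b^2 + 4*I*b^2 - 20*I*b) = (b - I)/(b*(b - 5))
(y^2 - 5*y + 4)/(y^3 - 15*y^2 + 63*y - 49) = (y - 4)/(y^2 - 14*y + 49)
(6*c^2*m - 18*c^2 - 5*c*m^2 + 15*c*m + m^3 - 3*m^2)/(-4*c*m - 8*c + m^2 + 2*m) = (-6*c^2*m + 18*c^2 + 5*c*m^2 - 15*c*m - m^3 + 3*m^2)/(4*c*m + 8*c - m^2 - 2*m)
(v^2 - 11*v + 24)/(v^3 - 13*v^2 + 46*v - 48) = 1/(v - 2)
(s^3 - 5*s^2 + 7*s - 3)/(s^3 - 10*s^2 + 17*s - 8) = (s - 3)/(s - 8)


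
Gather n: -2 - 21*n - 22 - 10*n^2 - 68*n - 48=-10*n^2 - 89*n - 72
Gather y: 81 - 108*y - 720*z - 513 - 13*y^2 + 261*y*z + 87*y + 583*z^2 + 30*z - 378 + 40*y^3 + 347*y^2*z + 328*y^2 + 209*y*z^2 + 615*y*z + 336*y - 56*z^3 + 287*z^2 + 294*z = 40*y^3 + y^2*(347*z + 315) + y*(209*z^2 + 876*z + 315) - 56*z^3 + 870*z^2 - 396*z - 810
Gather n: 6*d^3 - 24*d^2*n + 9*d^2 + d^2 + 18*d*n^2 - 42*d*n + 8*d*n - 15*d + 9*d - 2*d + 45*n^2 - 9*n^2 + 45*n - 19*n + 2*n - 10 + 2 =6*d^3 + 10*d^2 - 8*d + n^2*(18*d + 36) + n*(-24*d^2 - 34*d + 28) - 8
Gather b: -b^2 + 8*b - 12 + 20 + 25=-b^2 + 8*b + 33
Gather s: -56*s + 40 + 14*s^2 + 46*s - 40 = 14*s^2 - 10*s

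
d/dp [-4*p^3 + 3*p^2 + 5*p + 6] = -12*p^2 + 6*p + 5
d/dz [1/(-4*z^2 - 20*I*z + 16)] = (2*z + 5*I)/(4*(z^2 + 5*I*z - 4)^2)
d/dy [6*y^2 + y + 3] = 12*y + 1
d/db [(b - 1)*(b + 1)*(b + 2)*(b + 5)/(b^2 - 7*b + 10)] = 2*(b^5 - 7*b^4 - 29*b^3 + 77*b^2 + 100*b - 70)/(b^4 - 14*b^3 + 69*b^2 - 140*b + 100)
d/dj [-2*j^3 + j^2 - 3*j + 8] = -6*j^2 + 2*j - 3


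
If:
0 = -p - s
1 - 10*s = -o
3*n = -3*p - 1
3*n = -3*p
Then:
No Solution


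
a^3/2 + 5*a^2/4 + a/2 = a*(a/2 + 1)*(a + 1/2)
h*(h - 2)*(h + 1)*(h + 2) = h^4 + h^3 - 4*h^2 - 4*h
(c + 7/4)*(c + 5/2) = c^2 + 17*c/4 + 35/8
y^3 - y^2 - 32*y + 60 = (y - 5)*(y - 2)*(y + 6)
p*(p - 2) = p^2 - 2*p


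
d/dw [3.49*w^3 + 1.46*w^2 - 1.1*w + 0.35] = 10.47*w^2 + 2.92*w - 1.1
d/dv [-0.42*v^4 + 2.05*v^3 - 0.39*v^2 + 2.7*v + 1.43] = -1.68*v^3 + 6.15*v^2 - 0.78*v + 2.7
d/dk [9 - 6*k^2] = -12*k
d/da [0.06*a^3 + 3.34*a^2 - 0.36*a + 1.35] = 0.18*a^2 + 6.68*a - 0.36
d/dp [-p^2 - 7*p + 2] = -2*p - 7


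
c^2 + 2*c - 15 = (c - 3)*(c + 5)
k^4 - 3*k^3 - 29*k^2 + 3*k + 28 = (k - 7)*(k - 1)*(k + 1)*(k + 4)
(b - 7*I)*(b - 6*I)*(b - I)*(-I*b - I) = -I*b^4 - 14*b^3 - I*b^3 - 14*b^2 + 55*I*b^2 + 42*b + 55*I*b + 42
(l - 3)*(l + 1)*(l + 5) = l^3 + 3*l^2 - 13*l - 15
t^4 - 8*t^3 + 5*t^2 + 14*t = t*(t - 7)*(t - 2)*(t + 1)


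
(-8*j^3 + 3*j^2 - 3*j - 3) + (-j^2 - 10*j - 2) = -8*j^3 + 2*j^2 - 13*j - 5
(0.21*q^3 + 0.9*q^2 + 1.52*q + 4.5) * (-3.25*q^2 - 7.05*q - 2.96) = -0.6825*q^5 - 4.4055*q^4 - 11.9066*q^3 - 28.005*q^2 - 36.2242*q - 13.32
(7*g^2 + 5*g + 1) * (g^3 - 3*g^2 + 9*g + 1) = 7*g^5 - 16*g^4 + 49*g^3 + 49*g^2 + 14*g + 1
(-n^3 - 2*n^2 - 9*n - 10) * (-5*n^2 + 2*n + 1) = 5*n^5 + 8*n^4 + 40*n^3 + 30*n^2 - 29*n - 10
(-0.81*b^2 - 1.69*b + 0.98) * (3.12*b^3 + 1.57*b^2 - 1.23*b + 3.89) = -2.5272*b^5 - 6.5445*b^4 + 1.4006*b^3 + 0.466399999999999*b^2 - 7.7795*b + 3.8122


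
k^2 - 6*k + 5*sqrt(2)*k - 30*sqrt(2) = (k - 6)*(k + 5*sqrt(2))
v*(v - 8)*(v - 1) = v^3 - 9*v^2 + 8*v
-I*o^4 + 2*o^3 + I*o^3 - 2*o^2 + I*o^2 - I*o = o*(o + I)^2*(-I*o + I)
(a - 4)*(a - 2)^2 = a^3 - 8*a^2 + 20*a - 16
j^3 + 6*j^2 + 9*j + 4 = (j + 1)^2*(j + 4)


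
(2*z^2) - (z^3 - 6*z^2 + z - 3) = -z^3 + 8*z^2 - z + 3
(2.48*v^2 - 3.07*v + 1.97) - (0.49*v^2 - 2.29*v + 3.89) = 1.99*v^2 - 0.78*v - 1.92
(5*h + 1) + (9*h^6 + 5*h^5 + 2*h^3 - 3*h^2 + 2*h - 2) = 9*h^6 + 5*h^5 + 2*h^3 - 3*h^2 + 7*h - 1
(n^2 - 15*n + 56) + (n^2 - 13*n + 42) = 2*n^2 - 28*n + 98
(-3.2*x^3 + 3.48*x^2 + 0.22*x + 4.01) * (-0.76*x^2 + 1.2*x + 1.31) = 2.432*x^5 - 6.4848*x^4 - 0.1832*x^3 + 1.7752*x^2 + 5.1002*x + 5.2531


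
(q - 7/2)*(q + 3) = q^2 - q/2 - 21/2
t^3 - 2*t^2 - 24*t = t*(t - 6)*(t + 4)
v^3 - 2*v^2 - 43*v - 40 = (v - 8)*(v + 1)*(v + 5)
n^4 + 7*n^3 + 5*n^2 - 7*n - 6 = (n - 1)*(n + 1)^2*(n + 6)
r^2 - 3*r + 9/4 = (r - 3/2)^2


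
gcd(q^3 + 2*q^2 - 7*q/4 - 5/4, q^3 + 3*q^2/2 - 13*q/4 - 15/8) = q^2 + 3*q + 5/4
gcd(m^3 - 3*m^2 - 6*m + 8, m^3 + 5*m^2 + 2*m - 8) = m^2 + m - 2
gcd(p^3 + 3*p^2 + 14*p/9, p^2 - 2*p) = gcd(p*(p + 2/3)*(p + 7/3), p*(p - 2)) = p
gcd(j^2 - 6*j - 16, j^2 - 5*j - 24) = j - 8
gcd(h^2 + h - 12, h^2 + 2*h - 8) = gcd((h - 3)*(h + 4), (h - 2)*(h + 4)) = h + 4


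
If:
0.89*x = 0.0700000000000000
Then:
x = 0.08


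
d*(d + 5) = d^2 + 5*d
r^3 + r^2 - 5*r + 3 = (r - 1)^2*(r + 3)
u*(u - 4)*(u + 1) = u^3 - 3*u^2 - 4*u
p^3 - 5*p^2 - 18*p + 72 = (p - 6)*(p - 3)*(p + 4)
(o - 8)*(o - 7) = o^2 - 15*o + 56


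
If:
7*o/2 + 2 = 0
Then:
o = -4/7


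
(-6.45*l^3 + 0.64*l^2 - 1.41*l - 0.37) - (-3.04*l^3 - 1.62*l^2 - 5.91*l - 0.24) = -3.41*l^3 + 2.26*l^2 + 4.5*l - 0.13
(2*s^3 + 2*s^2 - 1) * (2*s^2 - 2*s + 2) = 4*s^5 + 2*s^2 + 2*s - 2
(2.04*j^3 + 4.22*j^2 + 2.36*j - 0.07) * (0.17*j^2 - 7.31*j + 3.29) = 0.3468*j^5 - 14.195*j^4 - 23.7354*j^3 - 3.3797*j^2 + 8.2761*j - 0.2303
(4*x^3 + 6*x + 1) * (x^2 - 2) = 4*x^5 - 2*x^3 + x^2 - 12*x - 2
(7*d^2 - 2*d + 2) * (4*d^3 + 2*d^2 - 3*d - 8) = 28*d^5 + 6*d^4 - 17*d^3 - 46*d^2 + 10*d - 16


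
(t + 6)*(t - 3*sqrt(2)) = t^2 - 3*sqrt(2)*t + 6*t - 18*sqrt(2)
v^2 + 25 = (v - 5*I)*(v + 5*I)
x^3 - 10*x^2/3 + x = x*(x - 3)*(x - 1/3)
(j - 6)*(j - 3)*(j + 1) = j^3 - 8*j^2 + 9*j + 18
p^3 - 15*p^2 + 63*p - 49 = (p - 7)^2*(p - 1)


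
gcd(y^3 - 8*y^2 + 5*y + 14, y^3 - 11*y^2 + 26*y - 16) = y - 2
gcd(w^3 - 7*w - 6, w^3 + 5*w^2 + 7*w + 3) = w + 1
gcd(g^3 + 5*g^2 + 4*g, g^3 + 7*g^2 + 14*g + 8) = g^2 + 5*g + 4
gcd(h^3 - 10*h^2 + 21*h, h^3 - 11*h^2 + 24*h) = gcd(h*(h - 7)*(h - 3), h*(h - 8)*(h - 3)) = h^2 - 3*h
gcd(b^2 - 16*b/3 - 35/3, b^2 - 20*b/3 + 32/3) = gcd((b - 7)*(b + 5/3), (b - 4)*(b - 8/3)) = 1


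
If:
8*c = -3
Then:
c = -3/8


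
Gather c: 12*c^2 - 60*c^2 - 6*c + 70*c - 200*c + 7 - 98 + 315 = -48*c^2 - 136*c + 224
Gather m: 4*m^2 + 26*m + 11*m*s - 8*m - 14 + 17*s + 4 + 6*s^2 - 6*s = 4*m^2 + m*(11*s + 18) + 6*s^2 + 11*s - 10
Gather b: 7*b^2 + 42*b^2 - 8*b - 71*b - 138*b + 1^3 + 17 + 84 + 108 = 49*b^2 - 217*b + 210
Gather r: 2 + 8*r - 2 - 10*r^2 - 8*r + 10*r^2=0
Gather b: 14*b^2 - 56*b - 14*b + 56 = 14*b^2 - 70*b + 56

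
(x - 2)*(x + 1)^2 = x^3 - 3*x - 2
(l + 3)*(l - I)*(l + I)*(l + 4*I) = l^4 + 3*l^3 + 4*I*l^3 + l^2 + 12*I*l^2 + 3*l + 4*I*l + 12*I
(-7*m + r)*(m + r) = -7*m^2 - 6*m*r + r^2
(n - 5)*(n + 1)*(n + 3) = n^3 - n^2 - 17*n - 15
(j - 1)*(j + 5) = j^2 + 4*j - 5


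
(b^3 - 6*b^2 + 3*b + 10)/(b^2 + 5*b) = (b^3 - 6*b^2 + 3*b + 10)/(b*(b + 5))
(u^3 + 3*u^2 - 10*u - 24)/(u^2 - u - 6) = u + 4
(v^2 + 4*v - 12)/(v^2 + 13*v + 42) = (v - 2)/(v + 7)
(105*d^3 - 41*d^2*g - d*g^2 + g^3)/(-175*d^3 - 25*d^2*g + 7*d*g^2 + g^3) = (-3*d + g)/(5*d + g)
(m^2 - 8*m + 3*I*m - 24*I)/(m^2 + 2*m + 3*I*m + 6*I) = (m - 8)/(m + 2)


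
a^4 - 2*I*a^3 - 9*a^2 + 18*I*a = a*(a - 3)*(a + 3)*(a - 2*I)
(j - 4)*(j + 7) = j^2 + 3*j - 28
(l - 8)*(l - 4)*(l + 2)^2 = l^4 - 8*l^3 - 12*l^2 + 80*l + 128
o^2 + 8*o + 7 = (o + 1)*(o + 7)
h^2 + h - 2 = (h - 1)*(h + 2)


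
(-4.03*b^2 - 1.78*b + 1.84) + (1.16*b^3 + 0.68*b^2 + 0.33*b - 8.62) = 1.16*b^3 - 3.35*b^2 - 1.45*b - 6.78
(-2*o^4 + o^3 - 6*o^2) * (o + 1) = -2*o^5 - o^4 - 5*o^3 - 6*o^2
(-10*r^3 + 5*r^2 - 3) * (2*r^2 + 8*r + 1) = -20*r^5 - 70*r^4 + 30*r^3 - r^2 - 24*r - 3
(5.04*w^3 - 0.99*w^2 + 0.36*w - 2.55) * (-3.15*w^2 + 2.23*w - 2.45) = -15.876*w^5 + 14.3577*w^4 - 15.6897*w^3 + 11.2608*w^2 - 6.5685*w + 6.2475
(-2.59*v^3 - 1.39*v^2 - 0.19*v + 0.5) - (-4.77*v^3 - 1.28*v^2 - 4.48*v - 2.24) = 2.18*v^3 - 0.11*v^2 + 4.29*v + 2.74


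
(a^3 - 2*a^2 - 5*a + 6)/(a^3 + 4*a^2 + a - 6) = (a - 3)/(a + 3)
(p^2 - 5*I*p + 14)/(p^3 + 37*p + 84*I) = (p + 2*I)/(p^2 + 7*I*p - 12)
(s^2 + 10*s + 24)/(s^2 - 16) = (s + 6)/(s - 4)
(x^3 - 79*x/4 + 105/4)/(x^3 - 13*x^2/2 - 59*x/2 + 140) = (x - 3/2)/(x - 8)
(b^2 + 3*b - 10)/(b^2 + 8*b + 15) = (b - 2)/(b + 3)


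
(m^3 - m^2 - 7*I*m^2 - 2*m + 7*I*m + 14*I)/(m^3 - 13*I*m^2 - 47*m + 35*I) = (m^2 - m - 2)/(m^2 - 6*I*m - 5)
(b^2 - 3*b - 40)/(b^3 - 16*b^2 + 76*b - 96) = (b + 5)/(b^2 - 8*b + 12)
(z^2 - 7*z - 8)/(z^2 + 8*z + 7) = (z - 8)/(z + 7)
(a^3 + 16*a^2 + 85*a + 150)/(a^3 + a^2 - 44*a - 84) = (a^2 + 10*a + 25)/(a^2 - 5*a - 14)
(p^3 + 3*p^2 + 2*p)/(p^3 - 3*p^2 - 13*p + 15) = p*(p^2 + 3*p + 2)/(p^3 - 3*p^2 - 13*p + 15)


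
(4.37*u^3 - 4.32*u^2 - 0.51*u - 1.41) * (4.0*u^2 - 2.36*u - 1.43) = 17.48*u^5 - 27.5932*u^4 + 1.9061*u^3 + 1.7412*u^2 + 4.0569*u + 2.0163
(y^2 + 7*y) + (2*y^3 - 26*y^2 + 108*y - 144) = 2*y^3 - 25*y^2 + 115*y - 144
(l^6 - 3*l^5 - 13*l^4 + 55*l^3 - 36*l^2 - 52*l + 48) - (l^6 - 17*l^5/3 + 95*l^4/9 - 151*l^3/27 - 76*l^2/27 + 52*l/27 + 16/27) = 8*l^5/3 - 212*l^4/9 + 1636*l^3/27 - 896*l^2/27 - 1456*l/27 + 1280/27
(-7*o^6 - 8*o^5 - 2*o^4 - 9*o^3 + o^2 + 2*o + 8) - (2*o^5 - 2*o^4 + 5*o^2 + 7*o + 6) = -7*o^6 - 10*o^5 - 9*o^3 - 4*o^2 - 5*o + 2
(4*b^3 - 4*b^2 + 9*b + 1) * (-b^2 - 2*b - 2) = -4*b^5 - 4*b^4 - 9*b^3 - 11*b^2 - 20*b - 2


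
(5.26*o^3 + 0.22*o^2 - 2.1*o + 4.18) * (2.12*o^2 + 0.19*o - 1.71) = 11.1512*o^5 + 1.4658*o^4 - 13.4048*o^3 + 8.0864*o^2 + 4.3852*o - 7.1478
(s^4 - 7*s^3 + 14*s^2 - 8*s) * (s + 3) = s^5 - 4*s^4 - 7*s^3 + 34*s^2 - 24*s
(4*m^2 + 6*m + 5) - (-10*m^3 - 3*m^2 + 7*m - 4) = 10*m^3 + 7*m^2 - m + 9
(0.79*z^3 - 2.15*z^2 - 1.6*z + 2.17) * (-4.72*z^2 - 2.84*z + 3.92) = -3.7288*z^5 + 7.9044*z^4 + 16.7548*z^3 - 14.1264*z^2 - 12.4348*z + 8.5064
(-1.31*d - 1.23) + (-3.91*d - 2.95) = -5.22*d - 4.18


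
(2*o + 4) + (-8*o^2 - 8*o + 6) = -8*o^2 - 6*o + 10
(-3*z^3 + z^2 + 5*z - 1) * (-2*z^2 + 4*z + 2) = 6*z^5 - 14*z^4 - 12*z^3 + 24*z^2 + 6*z - 2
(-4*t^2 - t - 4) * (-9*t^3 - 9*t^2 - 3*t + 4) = 36*t^5 + 45*t^4 + 57*t^3 + 23*t^2 + 8*t - 16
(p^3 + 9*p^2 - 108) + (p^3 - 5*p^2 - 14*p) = 2*p^3 + 4*p^2 - 14*p - 108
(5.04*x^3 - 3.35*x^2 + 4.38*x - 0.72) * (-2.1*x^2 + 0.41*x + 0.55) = -10.584*x^5 + 9.1014*x^4 - 7.7995*x^3 + 1.4653*x^2 + 2.1138*x - 0.396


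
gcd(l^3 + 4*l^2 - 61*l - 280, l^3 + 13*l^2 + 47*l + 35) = l^2 + 12*l + 35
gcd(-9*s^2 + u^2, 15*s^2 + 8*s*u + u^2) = 3*s + u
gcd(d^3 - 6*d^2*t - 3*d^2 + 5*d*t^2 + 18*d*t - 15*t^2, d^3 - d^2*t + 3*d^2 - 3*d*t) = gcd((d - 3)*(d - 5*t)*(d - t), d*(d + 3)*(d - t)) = -d + t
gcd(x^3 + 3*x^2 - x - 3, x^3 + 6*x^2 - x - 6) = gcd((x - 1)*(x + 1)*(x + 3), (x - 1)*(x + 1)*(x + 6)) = x^2 - 1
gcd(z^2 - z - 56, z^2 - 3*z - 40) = z - 8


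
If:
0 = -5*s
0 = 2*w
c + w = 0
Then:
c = 0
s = 0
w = 0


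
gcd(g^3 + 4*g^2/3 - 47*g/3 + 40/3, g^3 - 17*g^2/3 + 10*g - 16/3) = g^2 - 11*g/3 + 8/3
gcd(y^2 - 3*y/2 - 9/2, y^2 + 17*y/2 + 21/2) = y + 3/2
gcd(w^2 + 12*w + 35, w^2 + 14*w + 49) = w + 7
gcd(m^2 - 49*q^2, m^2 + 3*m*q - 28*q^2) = m + 7*q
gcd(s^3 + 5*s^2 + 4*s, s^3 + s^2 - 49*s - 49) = s + 1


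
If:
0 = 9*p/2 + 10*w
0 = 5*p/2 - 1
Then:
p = 2/5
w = -9/50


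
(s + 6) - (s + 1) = 5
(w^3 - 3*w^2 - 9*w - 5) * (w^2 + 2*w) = w^5 - w^4 - 15*w^3 - 23*w^2 - 10*w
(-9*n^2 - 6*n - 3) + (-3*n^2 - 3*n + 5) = -12*n^2 - 9*n + 2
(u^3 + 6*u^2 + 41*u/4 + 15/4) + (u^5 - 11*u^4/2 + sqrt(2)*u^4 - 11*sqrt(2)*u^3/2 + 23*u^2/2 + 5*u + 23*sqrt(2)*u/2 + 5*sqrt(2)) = u^5 - 11*u^4/2 + sqrt(2)*u^4 - 11*sqrt(2)*u^3/2 + u^3 + 35*u^2/2 + 61*u/4 + 23*sqrt(2)*u/2 + 15/4 + 5*sqrt(2)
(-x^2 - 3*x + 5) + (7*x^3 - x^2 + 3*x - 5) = 7*x^3 - 2*x^2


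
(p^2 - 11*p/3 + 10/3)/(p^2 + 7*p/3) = (3*p^2 - 11*p + 10)/(p*(3*p + 7))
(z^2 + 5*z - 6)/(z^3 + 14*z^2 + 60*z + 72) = (z - 1)/(z^2 + 8*z + 12)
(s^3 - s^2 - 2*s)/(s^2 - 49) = s*(s^2 - s - 2)/(s^2 - 49)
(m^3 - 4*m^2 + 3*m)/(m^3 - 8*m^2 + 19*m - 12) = m/(m - 4)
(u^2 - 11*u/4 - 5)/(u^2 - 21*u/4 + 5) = (4*u + 5)/(4*u - 5)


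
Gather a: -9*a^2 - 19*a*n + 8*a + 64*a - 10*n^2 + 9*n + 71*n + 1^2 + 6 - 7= -9*a^2 + a*(72 - 19*n) - 10*n^2 + 80*n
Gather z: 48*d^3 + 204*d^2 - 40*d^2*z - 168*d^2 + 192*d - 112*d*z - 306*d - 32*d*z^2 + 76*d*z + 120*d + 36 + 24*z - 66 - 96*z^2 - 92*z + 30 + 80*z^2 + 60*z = 48*d^3 + 36*d^2 + 6*d + z^2*(-32*d - 16) + z*(-40*d^2 - 36*d - 8)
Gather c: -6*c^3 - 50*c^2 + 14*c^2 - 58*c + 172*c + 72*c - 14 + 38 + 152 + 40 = -6*c^3 - 36*c^2 + 186*c + 216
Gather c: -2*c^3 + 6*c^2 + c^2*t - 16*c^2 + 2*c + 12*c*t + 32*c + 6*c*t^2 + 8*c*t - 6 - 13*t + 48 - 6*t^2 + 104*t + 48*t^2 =-2*c^3 + c^2*(t - 10) + c*(6*t^2 + 20*t + 34) + 42*t^2 + 91*t + 42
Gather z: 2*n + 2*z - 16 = 2*n + 2*z - 16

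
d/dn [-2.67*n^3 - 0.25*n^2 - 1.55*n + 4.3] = -8.01*n^2 - 0.5*n - 1.55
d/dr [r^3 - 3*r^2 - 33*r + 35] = 3*r^2 - 6*r - 33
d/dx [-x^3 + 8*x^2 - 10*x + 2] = -3*x^2 + 16*x - 10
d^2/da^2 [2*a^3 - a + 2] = 12*a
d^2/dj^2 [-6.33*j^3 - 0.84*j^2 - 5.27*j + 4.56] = -37.98*j - 1.68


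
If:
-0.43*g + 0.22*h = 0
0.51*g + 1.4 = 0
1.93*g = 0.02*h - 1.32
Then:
No Solution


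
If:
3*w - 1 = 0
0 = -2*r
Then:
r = 0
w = 1/3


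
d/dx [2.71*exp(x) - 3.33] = 2.71*exp(x)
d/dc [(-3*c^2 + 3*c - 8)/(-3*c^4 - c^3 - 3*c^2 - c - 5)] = (-18*c^5 + 24*c^4 - 90*c^3 - 12*c^2 - 18*c - 23)/(9*c^8 + 6*c^7 + 19*c^6 + 12*c^5 + 41*c^4 + 16*c^3 + 31*c^2 + 10*c + 25)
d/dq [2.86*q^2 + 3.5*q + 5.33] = 5.72*q + 3.5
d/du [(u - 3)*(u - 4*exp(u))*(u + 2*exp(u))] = -2*u^2*exp(u) + 3*u^2 - 16*u*exp(2*u) + 2*u*exp(u) - 6*u + 40*exp(2*u) + 6*exp(u)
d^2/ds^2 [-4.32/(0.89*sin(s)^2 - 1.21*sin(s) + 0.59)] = (13.687488*sin(s)^4 - 13.956624*sin(s)^3 - 23.280048*sin(s)^2 + 30.997296*sin(s) - 8.11296)/(0.89*sin(s)^2 - 1.21*sin(s) + 0.59)^3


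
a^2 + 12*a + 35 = (a + 5)*(a + 7)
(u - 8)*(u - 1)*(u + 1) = u^3 - 8*u^2 - u + 8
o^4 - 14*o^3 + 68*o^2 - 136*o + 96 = (o - 6)*(o - 4)*(o - 2)^2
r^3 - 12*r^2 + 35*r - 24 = (r - 8)*(r - 3)*(r - 1)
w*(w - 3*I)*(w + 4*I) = w^3 + I*w^2 + 12*w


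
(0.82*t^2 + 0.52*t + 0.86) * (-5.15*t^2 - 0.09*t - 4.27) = -4.223*t^4 - 2.7518*t^3 - 7.9772*t^2 - 2.2978*t - 3.6722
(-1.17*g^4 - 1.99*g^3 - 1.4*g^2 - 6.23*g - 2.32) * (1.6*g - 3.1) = -1.872*g^5 + 0.443*g^4 + 3.929*g^3 - 5.628*g^2 + 15.601*g + 7.192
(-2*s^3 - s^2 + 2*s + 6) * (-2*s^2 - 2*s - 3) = 4*s^5 + 6*s^4 + 4*s^3 - 13*s^2 - 18*s - 18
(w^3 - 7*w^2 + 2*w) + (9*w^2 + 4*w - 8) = w^3 + 2*w^2 + 6*w - 8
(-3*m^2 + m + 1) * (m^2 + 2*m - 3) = -3*m^4 - 5*m^3 + 12*m^2 - m - 3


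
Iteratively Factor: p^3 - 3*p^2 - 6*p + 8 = (p - 4)*(p^2 + p - 2) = (p - 4)*(p + 2)*(p - 1)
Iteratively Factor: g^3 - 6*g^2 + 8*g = (g - 2)*(g^2 - 4*g) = g*(g - 2)*(g - 4)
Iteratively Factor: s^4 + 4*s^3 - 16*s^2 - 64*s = (s + 4)*(s^3 - 16*s) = (s + 4)^2*(s^2 - 4*s) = s*(s + 4)^2*(s - 4)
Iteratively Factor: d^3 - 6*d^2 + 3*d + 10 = (d - 2)*(d^2 - 4*d - 5) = (d - 2)*(d + 1)*(d - 5)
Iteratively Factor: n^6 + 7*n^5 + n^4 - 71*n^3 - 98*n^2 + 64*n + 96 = (n - 1)*(n^5 + 8*n^4 + 9*n^3 - 62*n^2 - 160*n - 96) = (n - 1)*(n + 1)*(n^4 + 7*n^3 + 2*n^2 - 64*n - 96) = (n - 1)*(n + 1)*(n + 2)*(n^3 + 5*n^2 - 8*n - 48) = (n - 1)*(n + 1)*(n + 2)*(n + 4)*(n^2 + n - 12) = (n - 3)*(n - 1)*(n + 1)*(n + 2)*(n + 4)*(n + 4)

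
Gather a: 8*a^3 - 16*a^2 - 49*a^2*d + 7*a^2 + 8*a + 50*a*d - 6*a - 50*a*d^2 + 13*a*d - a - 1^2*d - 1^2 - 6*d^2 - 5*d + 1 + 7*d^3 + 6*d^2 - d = 8*a^3 + a^2*(-49*d - 9) + a*(-50*d^2 + 63*d + 1) + 7*d^3 - 7*d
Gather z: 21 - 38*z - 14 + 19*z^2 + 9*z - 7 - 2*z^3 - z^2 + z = -2*z^3 + 18*z^2 - 28*z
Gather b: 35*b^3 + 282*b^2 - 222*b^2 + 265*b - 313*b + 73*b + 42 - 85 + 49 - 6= 35*b^3 + 60*b^2 + 25*b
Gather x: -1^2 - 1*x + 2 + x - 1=0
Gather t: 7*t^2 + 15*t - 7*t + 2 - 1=7*t^2 + 8*t + 1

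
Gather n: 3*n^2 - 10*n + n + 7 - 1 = 3*n^2 - 9*n + 6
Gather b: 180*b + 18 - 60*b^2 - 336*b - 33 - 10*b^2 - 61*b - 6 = -70*b^2 - 217*b - 21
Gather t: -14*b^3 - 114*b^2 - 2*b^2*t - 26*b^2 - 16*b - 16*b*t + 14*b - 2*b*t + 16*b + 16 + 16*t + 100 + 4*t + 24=-14*b^3 - 140*b^2 + 14*b + t*(-2*b^2 - 18*b + 20) + 140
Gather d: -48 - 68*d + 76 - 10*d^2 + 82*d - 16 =-10*d^2 + 14*d + 12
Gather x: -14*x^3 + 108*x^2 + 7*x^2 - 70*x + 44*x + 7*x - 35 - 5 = -14*x^3 + 115*x^2 - 19*x - 40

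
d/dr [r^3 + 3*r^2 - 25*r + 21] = 3*r^2 + 6*r - 25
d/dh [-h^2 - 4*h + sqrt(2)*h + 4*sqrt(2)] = -2*h - 4 + sqrt(2)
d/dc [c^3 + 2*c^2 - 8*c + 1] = 3*c^2 + 4*c - 8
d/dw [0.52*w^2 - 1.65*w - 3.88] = 1.04*w - 1.65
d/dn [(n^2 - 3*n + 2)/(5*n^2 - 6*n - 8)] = 9/(25*n^2 + 40*n + 16)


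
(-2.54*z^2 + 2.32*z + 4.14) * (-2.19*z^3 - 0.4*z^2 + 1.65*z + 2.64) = 5.5626*z^5 - 4.0648*z^4 - 14.1856*z^3 - 4.5336*z^2 + 12.9558*z + 10.9296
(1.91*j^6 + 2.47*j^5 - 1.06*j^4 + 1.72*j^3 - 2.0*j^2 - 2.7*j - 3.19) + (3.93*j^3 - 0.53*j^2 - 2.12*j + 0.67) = 1.91*j^6 + 2.47*j^5 - 1.06*j^4 + 5.65*j^3 - 2.53*j^2 - 4.82*j - 2.52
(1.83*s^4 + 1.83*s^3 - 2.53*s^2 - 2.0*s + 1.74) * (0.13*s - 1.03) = 0.2379*s^5 - 1.647*s^4 - 2.2138*s^3 + 2.3459*s^2 + 2.2862*s - 1.7922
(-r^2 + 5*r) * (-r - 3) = r^3 - 2*r^2 - 15*r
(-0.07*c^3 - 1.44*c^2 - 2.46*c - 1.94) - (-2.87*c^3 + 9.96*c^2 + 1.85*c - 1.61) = 2.8*c^3 - 11.4*c^2 - 4.31*c - 0.33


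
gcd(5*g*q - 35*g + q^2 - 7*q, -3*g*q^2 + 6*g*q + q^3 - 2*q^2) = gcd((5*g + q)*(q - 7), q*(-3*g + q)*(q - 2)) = 1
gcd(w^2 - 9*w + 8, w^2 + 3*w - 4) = w - 1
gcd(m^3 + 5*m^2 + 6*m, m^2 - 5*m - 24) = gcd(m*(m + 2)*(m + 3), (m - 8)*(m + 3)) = m + 3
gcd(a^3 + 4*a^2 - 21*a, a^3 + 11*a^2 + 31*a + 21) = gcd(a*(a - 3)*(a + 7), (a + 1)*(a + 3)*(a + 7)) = a + 7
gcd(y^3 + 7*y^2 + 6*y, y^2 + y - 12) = 1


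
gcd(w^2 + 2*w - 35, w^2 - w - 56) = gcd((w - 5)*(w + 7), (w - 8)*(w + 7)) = w + 7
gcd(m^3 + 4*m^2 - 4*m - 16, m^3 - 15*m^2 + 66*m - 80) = m - 2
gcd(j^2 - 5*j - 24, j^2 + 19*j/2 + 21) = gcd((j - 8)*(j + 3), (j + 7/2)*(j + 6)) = 1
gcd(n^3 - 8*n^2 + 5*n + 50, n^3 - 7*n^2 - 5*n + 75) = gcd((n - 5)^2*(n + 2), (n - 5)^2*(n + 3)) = n^2 - 10*n + 25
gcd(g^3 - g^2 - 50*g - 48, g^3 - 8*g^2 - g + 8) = g^2 - 7*g - 8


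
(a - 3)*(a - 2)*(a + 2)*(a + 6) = a^4 + 3*a^3 - 22*a^2 - 12*a + 72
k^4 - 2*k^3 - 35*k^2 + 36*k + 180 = (k - 6)*(k - 3)*(k + 2)*(k + 5)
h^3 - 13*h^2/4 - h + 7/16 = (h - 7/2)*(h - 1/4)*(h + 1/2)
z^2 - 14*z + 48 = (z - 8)*(z - 6)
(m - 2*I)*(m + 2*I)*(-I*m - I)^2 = -m^4 - 2*m^3 - 5*m^2 - 8*m - 4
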